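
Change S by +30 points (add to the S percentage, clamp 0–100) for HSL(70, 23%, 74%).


Original S = 23%
Adjustment = +30 percentage points
New S = 23 + (30) = 53
Clamp to [0, 100] → 53
= HSL(70°, 53%, 74%)


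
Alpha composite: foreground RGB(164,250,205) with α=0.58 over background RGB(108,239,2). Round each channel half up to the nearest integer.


C = α×F + (1-α)×B, with 1-α = 0.42
R: 0.58×164 + 0.42×108 = 95.12 + 45.36 = 140.48 → 140
G: 0.58×250 + 0.42×239 = 145.00 + 100.38 = 245.38 → 245
B: 0.58×205 + 0.42×2 = 118.90 + 0.84 = 119.74 → 120
= RGB(140, 245, 120)


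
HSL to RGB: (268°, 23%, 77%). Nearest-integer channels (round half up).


H=268°, S=0.23, L=0.77
C = (1-|2L-1|)×S = (1-|0.54|)×0.23 = 0.1058
H' = H/60 = 268/60 ≈ 4.4667; X = C×(1-|H' mod 2 - 1|) ≈ 0.0494
m = L - C/2 = 0.77 - 0.0529 = 0.7171
Sector ⌊H'⌋ = 4 → (R',G',B') = (≈0.0494, 0.0, 0.1058)
RGB = ((R'+m)×255, (G'+m)×255, (B'+m)×255) = (195.4507, 182.8605, 209.8395)
Round half up → RGB(195, 183, 210)


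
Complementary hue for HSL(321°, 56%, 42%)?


Complement = opposite side of color wheel = hue + 180°
H' = (321 + 180) mod 360 = 141°
S and L unchanged.
= HSL(141°, 56%, 42%)


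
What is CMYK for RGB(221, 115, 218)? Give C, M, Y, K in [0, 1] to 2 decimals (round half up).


R'=221/255≈0.8667, G'=115/255≈0.4510, B'=218/255≈0.8549
K = 1 - max(R',G',B') = 1 - 221/255 = 34/255 = 0.13333… → 0.13
(1-R'-K)/(1-K) simplifies to (max-R)/max with max = 221:
C = (221-221)/221 = 0/221 = 0 → 0.00
M = (221-115)/221 = 106/221 = 0.47963… → 0.48
Y = (221-218)/221 = 3/221 = 0.01357… → 0.01
= CMYK(0.00, 0.48, 0.01, 0.13)


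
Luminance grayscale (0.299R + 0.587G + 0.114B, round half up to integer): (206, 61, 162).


Gray = 0.299×R + 0.587×G + 0.114×B
Gray = 0.299×206 + 0.587×61 + 0.114×162
Gray = 61.594 + 35.807 + 18.468
Gray = 115.869 → round half up → 116
Gray = 116


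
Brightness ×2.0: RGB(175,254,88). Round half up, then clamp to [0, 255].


Multiply each channel by 2.0, round half up, clamp to [0, 255]
R: 175×2.0 = 350 → clamp → 255
G: 254×2.0 = 508 → clamp → 255
B: 88×2.0 = 176
= RGB(255, 255, 176)


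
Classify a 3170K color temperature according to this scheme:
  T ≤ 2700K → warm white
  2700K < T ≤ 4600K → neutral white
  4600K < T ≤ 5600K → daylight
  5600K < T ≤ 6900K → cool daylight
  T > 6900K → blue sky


Temperature: 3170K
2700K < 3170K ≤ 4600K → neutral white
Classification: neutral white


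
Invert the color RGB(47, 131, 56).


Invert: (255-R, 255-G, 255-B)
R: 255-47 = 208
G: 255-131 = 124
B: 255-56 = 199
= RGB(208, 124, 199)


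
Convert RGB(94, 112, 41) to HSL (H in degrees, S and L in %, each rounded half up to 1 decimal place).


Normalize: R'=94/255≈0.3686, G'=112/255≈0.4392, B'=41/255≈0.1608
Max=112/255, Min=41/255, Δ=Max-Min=71/255
L = (Max+Min)/2 = (112+41)/510 = 153/510 = 0.3 → L = 30.0%
L ≤ 0.5 → S = Δ/(Max+Min) = 71/(112+41) = 71/153 = 0.46405… → S = 46.4%
(the 1/255 factors cancel in S and H, so raw channel differences can be used)
Max is G' → H = 60 × ((B-R)/Δ + 2) = 60 × ((41-94)/71 + 2)
  -53/71 + 2 = -0.7464… + 2 = 1.2535…
  H = 60 × 1.2535… = 75.211…° → H = 75.2°
= HSL(75.2°, 46.4%, 30.0%)


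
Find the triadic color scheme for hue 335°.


Triadic: equally spaced at 120° intervals
H1 = 335°
H2 = (335 + 120) mod 360 = 95°
H3 = (335 + 240) mod 360 = 215°
Triadic = 335°, 95°, 215°


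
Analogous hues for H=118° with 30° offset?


Base hue: 118°
Left analog: (118 - 30) mod 360 = 88°
Right analog: (118 + 30) mod 360 = 148°
Analogous hues = 88° and 148°


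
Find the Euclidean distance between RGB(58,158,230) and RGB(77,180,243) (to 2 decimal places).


d = √[(R₁-R₂)² + (G₁-G₂)² + (B₁-B₂)²]
d = √[(58-77)² + (158-180)² + (230-243)²]
d = √[361 + 484 + 169]
d = √1014
d ≈ 31.84


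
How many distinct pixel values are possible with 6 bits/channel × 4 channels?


Total bits = 6 bits/channel × 4 channels = 24 bits
Distinct pixel values = 2^24
= 16,777,216 pixel values


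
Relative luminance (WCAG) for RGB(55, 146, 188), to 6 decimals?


Linearize each channel (sRGB transfer function): c = v/255; c_lin = c/12.92 if c ≤ 0.04045, else ((c+0.055)/1.055)^2.4
  R: 55/255 ≈ 0.215686 > 0.04045 → ((0.215686+0.055)/1.055)^2.4 ≈ 0.038204
  G: 146/255 ≈ 0.572549 > 0.04045 → ((0.572549+0.055)/1.055)^2.4 ≈ 0.287441
  B: 188/255 ≈ 0.737255 > 0.04045 → ((0.737255+0.055)/1.055)^2.4 ≈ 0.502886
R_lin = 0.038204, G_lin = 0.287441, B_lin = 0.502886
L = 0.2126×R + 0.7152×G + 0.0722×B
L = 0.2126×0.038204 + 0.7152×0.287441 + 0.0722×0.502886
L ≈ 0.250008


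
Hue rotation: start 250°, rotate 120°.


New hue = (H + rotation) mod 360
New hue = (250 + 120) mod 360
= 370 mod 360
= 10°


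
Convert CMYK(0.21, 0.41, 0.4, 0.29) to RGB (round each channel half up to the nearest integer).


R = 255 × (1-C) × (1-K) = 255 × 0.79 × 0.71 = 143.0295 → 143
G = 255 × (1-M) × (1-K) = 255 × 0.59 × 0.71 = 106.8195 → 107
B = 255 × (1-Y) × (1-K) = 255 × 0.60 × 0.71 = 108.63 → 109
= RGB(143, 107, 109)


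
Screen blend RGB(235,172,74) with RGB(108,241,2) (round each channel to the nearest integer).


Screen: C = 255 - (255-A)×(255-B)/255, rounded to nearest integer
R: 255 - (255-235)×(255-108)/255 = 255 - 2940/255 ≈ 255 - 11.529 = 243.471 → 243
G: 255 - (255-172)×(255-241)/255 = 255 - 1162/255 ≈ 255 - 4.557 = 250.443 → 250
B: 255 - (255-74)×(255-2)/255 = 255 - 45793/255 ≈ 255 - 179.580 = 75.420 → 75
= RGB(243, 250, 75)


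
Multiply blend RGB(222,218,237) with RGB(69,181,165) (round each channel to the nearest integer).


Multiply: C = A×B/255, rounded to nearest integer
R: 222×69/255 = 15318/255 ≈ 60.071 → 60
G: 218×181/255 = 39458/255 ≈ 154.737 → 155
B: 237×165/255 = 39105/255 ≈ 153.353 → 153
= RGB(60, 155, 153)


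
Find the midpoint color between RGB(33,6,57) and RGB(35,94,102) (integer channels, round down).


Midpoint: each channel = ⌊(C₁+C₂)/2⌋
R: ⌊(33+35)/2⌋ = 34
G: ⌊(6+94)/2⌋ = 50
B: ⌊(57+102)/2⌋ = 79
= RGB(34, 50, 79)


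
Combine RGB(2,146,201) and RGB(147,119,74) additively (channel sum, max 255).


Additive: each channel = min(255, C₁+C₂)
R: 2+147 = 149 → 149
G: 146+119 = 265 → 255
B: 201+74 = 275 → 255
= RGB(149, 255, 255)


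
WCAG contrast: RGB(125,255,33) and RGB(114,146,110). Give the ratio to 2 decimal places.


Linearize each sRGB channel c=v/255: c/12.92 if c ≤ 0.04045 else ((c+0.055)/1.055)^2.4
L = 0.2126×R_lin + 0.7152×G_lin + 0.0722×B_lin
Color 1 (125,255,33):
  R=125: 125/255≈0.4902 > 0.04045 → ((0.4902+0.055)/1.055)^2.4 ≈ 0.20508
  G=255: 255/255≈1.0000 > 0.04045 → ((1.0000+0.055)/1.055)^2.4 ≈ 1.00000
  B=33: 33/255≈0.1294 > 0.04045 → ((0.1294+0.055)/1.055)^2.4 ≈ 0.01521
  L1 = 0.2126×0.20508 + 0.7152×1.00000 + 0.0722×0.01521 ≈ 0.75990
Color 2 (114,146,110):
  R=114: 114/255≈0.4471 > 0.04045 → ((0.4471+0.055)/1.055)^2.4 ≈ 0.16827
  G=146: 146/255≈0.5725 > 0.04045 → ((0.5725+0.055)/1.055)^2.4 ≈ 0.28744
  B=110: 110/255≈0.4314 > 0.04045 → ((0.4314+0.055)/1.055)^2.4 ≈ 0.15593
  L2 = 0.2126×0.16827 + 0.7152×0.28744 + 0.0722×0.15593 ≈ 0.25261
Lighter = 0.75990, Darker = 0.25261
Ratio = (L_lighter + 0.05) / (L_darker + 0.05)
Ratio = (0.75990 + 0.05) / (0.25261 + 0.05) = 0.80990 / 0.30261 ≈ 2.6764
Ratio ≈ 2.68:1


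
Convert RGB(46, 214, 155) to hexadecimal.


R = 46 → 2E (hex)
G = 214 → D6 (hex)
B = 155 → 9B (hex)
Hex = #2ED69B


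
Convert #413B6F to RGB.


41 → 65 (R)
3B → 59 (G)
6F → 111 (B)
= RGB(65, 59, 111)


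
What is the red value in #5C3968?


Color: #5C3968
R = 5C = 92
G = 39 = 57
B = 68 = 104
Red = 92


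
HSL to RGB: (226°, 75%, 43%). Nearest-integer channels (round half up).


H=226°, S=0.75, L=0.43
C = (1-|2L-1|)×S = (1-|-0.14|)×0.75 = 0.645
H' = H/60 = 226/60 ≈ 3.7667; X = C×(1-|H' mod 2 - 1|) = 0.1505
m = L - C/2 = 0.43 - 0.3225 = 0.1075
Sector ⌊H'⌋ = 3 → (R',G',B') = (0.0, 0.1505, 0.645)
RGB = ((R'+m)×255, (G'+m)×255, (B'+m)×255) = (27.4125, 65.79, 191.8875)
Round half up → RGB(27, 66, 192)


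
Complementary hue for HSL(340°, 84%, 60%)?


Complement = opposite side of color wheel = hue + 180°
H' = (340 + 180) mod 360 = 160°
S and L unchanged.
= HSL(160°, 84%, 60%)


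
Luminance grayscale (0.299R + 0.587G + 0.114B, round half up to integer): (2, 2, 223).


Gray = 0.299×R + 0.587×G + 0.114×B
Gray = 0.299×2 + 0.587×2 + 0.114×223
Gray = 0.598 + 1.174 + 25.422
Gray = 27.194 → round half up → 27
Gray = 27


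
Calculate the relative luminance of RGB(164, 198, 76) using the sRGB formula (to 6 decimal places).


Linearize each channel (sRGB transfer function): c = v/255; c_lin = c/12.92 if c ≤ 0.04045, else ((c+0.055)/1.055)^2.4
  R: 164/255 ≈ 0.643137 > 0.04045 → ((0.643137+0.055)/1.055)^2.4 ≈ 0.371238
  G: 198/255 ≈ 0.776471 > 0.04045 → ((0.776471+0.055)/1.055)^2.4 ≈ 0.564712
  B: 76/255 ≈ 0.298039 > 0.04045 → ((0.298039+0.055)/1.055)^2.4 ≈ 0.072272
R_lin = 0.371238, G_lin = 0.564712, B_lin = 0.072272
L = 0.2126×R + 0.7152×G + 0.0722×B
L = 0.2126×0.371238 + 0.7152×0.564712 + 0.0722×0.072272
L ≈ 0.488025


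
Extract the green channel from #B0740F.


Color: #B0740F
R = B0 = 176
G = 74 = 116
B = 0F = 15
Green = 116


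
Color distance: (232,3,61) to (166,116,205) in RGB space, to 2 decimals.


d = √[(R₁-R₂)² + (G₁-G₂)² + (B₁-B₂)²]
d = √[(232-166)² + (3-116)² + (61-205)²]
d = √[4356 + 12769 + 20736]
d = √37861
d ≈ 194.58


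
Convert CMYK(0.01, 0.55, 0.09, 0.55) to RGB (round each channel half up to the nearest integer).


R = 255 × (1-C) × (1-K) = 255 × 0.99 × 0.45 = 113.6025 → 114
G = 255 × (1-M) × (1-K) = 255 × 0.45 × 0.45 = 51.6375 → 52
B = 255 × (1-Y) × (1-K) = 255 × 0.91 × 0.45 = 104.4225 → 104
= RGB(114, 52, 104)


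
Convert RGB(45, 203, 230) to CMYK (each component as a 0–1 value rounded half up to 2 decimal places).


R'=45/255≈0.1765, G'=203/255≈0.7961, B'=230/255≈0.9020
K = 1 - max(R',G',B') = 1 - 230/255 = 25/255 = 0.09803… → 0.10
(1-R'-K)/(1-K) simplifies to (max-R)/max with max = 230:
C = (230-45)/230 = 185/230 = 0.80434… → 0.80
M = (230-203)/230 = 27/230 = 0.11739… → 0.12
Y = (230-230)/230 = 0/230 = 0 → 0.00
= CMYK(0.80, 0.12, 0.00, 0.10)


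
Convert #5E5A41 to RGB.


5E → 94 (R)
5A → 90 (G)
41 → 65 (B)
= RGB(94, 90, 65)


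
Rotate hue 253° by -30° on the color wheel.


New hue = (H + rotation) mod 360
New hue = (253 -30) mod 360
= 223 mod 360
= 223°


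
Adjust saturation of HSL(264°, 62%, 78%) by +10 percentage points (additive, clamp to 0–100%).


Original S = 62%
Adjustment = +10 percentage points
New S = 62 + (10) = 72
Clamp to [0, 100] → 72
= HSL(264°, 72%, 78%)


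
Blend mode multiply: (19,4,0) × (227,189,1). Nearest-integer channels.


Multiply: C = A×B/255, rounded to nearest integer
R: 19×227/255 = 4313/255 ≈ 16.914 → 17
G: 4×189/255 = 756/255 ≈ 2.965 → 3
B: 0×1/255 = 0/255 ≈ 0.000 → 0
= RGB(17, 3, 0)


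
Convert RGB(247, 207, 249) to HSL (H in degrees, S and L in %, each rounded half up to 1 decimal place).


Normalize: R'=247/255≈0.9686, G'=207/255≈0.8118, B'=249/255≈0.9765
Max=249/255, Min=207/255, Δ=Max-Min=42/255
L = (Max+Min)/2 = (249+207)/510 = 456/510 = 0.89411… → L = 89.4%
L > 0.5 → S = Δ/(2-Max-Min) = 42/(510-249-207) = 42/54 = 0.77777… → S = 77.8%
(the 1/255 factors cancel in S and H, so raw channel differences can be used)
Max is B' → H = 60 × ((R-G)/Δ + 4) = 60 × ((247-207)/42 + 4)
  40/42 + 4 = 0.9523… + 4 = 4.9523…
  H = 60 × 4.9523… = 297.142…° → H = 297.1°
= HSL(297.1°, 77.8%, 89.4%)


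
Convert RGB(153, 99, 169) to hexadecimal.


R = 153 → 99 (hex)
G = 99 → 63 (hex)
B = 169 → A9 (hex)
Hex = #9963A9


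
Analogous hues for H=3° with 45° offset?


Base hue: 3°
Left analog: (3 - 45) mod 360 = 318°
Right analog: (3 + 45) mod 360 = 48°
Analogous hues = 318° and 48°


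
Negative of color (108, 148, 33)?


Invert: (255-R, 255-G, 255-B)
R: 255-108 = 147
G: 255-148 = 107
B: 255-33 = 222
= RGB(147, 107, 222)


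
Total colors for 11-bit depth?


Colors = 2^bits = 2^11
= 2,048 colors


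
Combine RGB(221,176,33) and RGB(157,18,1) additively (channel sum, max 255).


Additive: each channel = min(255, C₁+C₂)
R: 221+157 = 378 → 255
G: 176+18 = 194 → 194
B: 33+1 = 34 → 34
= RGB(255, 194, 34)


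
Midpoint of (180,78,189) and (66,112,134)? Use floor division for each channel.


Midpoint: each channel = ⌊(C₁+C₂)/2⌋
R: ⌊(180+66)/2⌋ = 123
G: ⌊(78+112)/2⌋ = 95
B: ⌊(189+134)/2⌋ = 161
= RGB(123, 95, 161)


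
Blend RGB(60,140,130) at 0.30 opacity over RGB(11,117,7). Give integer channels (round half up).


C = α×F + (1-α)×B, with 1-α = 0.70
R: 0.30×60 + 0.70×11 = 18.00 + 7.70 = 25.70 → 26
G: 0.30×140 + 0.70×117 = 42.00 + 81.90 = 123.90 → 124
B: 0.30×130 + 0.70×7 = 39.00 + 4.90 = 43.90 → 44
= RGB(26, 124, 44)


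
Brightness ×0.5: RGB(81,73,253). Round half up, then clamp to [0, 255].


Multiply each channel by 0.5, round half up, clamp to [0, 255]
R: 81×0.5 = 40.5 → round → 41
G: 73×0.5 = 36.5 → round → 37
B: 253×0.5 = 126.5 → round → 127
= RGB(41, 37, 127)


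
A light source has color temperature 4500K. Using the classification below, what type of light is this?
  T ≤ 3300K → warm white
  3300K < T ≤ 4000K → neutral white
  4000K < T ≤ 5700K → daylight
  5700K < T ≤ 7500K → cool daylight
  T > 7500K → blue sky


Temperature: 4500K
4000K < 4500K ≤ 5700K → daylight
Classification: daylight


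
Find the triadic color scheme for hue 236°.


Triadic: equally spaced at 120° intervals
H1 = 236°
H2 = (236 + 120) mod 360 = 356°
H3 = (236 + 240) mod 360 = 116°
Triadic = 236°, 356°, 116°


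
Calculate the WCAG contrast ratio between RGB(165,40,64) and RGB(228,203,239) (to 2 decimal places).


Linearize each sRGB channel c=v/255: c/12.92 if c ≤ 0.04045 else ((c+0.055)/1.055)^2.4
L = 0.2126×R_lin + 0.7152×G_lin + 0.0722×B_lin
Color 1 (165,40,64):
  R=165: 165/255≈0.6471 > 0.04045 → ((0.6471+0.055)/1.055)^2.4 ≈ 0.37626
  G=40: 40/255≈0.1569 > 0.04045 → ((0.1569+0.055)/1.055)^2.4 ≈ 0.02122
  B=64: 64/255≈0.2510 > 0.04045 → ((0.2510+0.055)/1.055)^2.4 ≈ 0.05127
  L1 = 0.2126×0.37626 + 0.7152×0.02122 + 0.0722×0.05127 ≈ 0.09887
Color 2 (228,203,239):
  R=228: 228/255≈0.8941 > 0.04045 → ((0.8941+0.055)/1.055)^2.4 ≈ 0.77582
  G=203: 203/255≈0.7961 > 0.04045 → ((0.7961+0.055)/1.055)^2.4 ≈ 0.59720
  B=239: 239/255≈0.9373 > 0.04045 → ((0.9373+0.055)/1.055)^2.4 ≈ 0.86316
  L2 = 0.2126×0.77582 + 0.7152×0.59720 + 0.0722×0.86316 ≈ 0.65438
Lighter = 0.65438, Darker = 0.09887
Ratio = (L_lighter + 0.05) / (L_darker + 0.05)
Ratio = (0.65438 + 0.05) / (0.09887 + 0.05) = 0.70438 / 0.14887 ≈ 4.7315
Ratio ≈ 4.73:1


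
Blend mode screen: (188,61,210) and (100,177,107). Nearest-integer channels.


Screen: C = 255 - (255-A)×(255-B)/255, rounded to nearest integer
R: 255 - (255-188)×(255-100)/255 = 255 - 10385/255 ≈ 255 - 40.725 = 214.275 → 214
G: 255 - (255-61)×(255-177)/255 = 255 - 15132/255 ≈ 255 - 59.341 = 195.659 → 196
B: 255 - (255-210)×(255-107)/255 = 255 - 6660/255 ≈ 255 - 26.118 = 228.882 → 229
= RGB(214, 196, 229)


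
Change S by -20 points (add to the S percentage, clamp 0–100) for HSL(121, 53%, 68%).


Original S = 53%
Adjustment = -20 percentage points
New S = 53 + (-20) = 33
Clamp to [0, 100] → 33
= HSL(121°, 33%, 68%)


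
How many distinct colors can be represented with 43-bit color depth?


Colors = 2^bits = 2^43
= 8,796,093,022,208 colors


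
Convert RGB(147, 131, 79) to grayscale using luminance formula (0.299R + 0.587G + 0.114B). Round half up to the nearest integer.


Gray = 0.299×R + 0.587×G + 0.114×B
Gray = 0.299×147 + 0.587×131 + 0.114×79
Gray = 43.953 + 76.897 + 9.006
Gray = 129.856 → round half up → 130
Gray = 130


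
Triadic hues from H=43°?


Triadic: equally spaced at 120° intervals
H1 = 43°
H2 = (43 + 120) mod 360 = 163°
H3 = (43 + 240) mod 360 = 283°
Triadic = 43°, 163°, 283°


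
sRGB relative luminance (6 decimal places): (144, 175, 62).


Linearize each channel (sRGB transfer function): c = v/255; c_lin = c/12.92 if c ≤ 0.04045, else ((c+0.055)/1.055)^2.4
  R: 144/255 ≈ 0.564706 > 0.04045 → ((0.564706+0.055)/1.055)^2.4 ≈ 0.278894
  G: 175/255 ≈ 0.686275 > 0.04045 → ((0.686275+0.055)/1.055)^2.4 ≈ 0.428690
  B: 62/255 ≈ 0.243137 > 0.04045 → ((0.243137+0.055)/1.055)^2.4 ≈ 0.048172
R_lin = 0.278894, G_lin = 0.428690, B_lin = 0.048172
L = 0.2126×R + 0.7152×G + 0.0722×B
L = 0.2126×0.278894 + 0.7152×0.428690 + 0.0722×0.048172
L ≈ 0.369370


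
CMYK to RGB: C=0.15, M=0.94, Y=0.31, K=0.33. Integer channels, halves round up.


R = 255 × (1-C) × (1-K) = 255 × 0.85 × 0.67 = 145.2225 → 145
G = 255 × (1-M) × (1-K) = 255 × 0.06 × 0.67 = 10.251 → 10
B = 255 × (1-Y) × (1-K) = 255 × 0.69 × 0.67 = 117.8865 → 118
= RGB(145, 10, 118)


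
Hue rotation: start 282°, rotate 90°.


New hue = (H + rotation) mod 360
New hue = (282 + 90) mod 360
= 372 mod 360
= 12°


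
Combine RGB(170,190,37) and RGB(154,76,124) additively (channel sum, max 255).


Additive: each channel = min(255, C₁+C₂)
R: 170+154 = 324 → 255
G: 190+76 = 266 → 255
B: 37+124 = 161 → 161
= RGB(255, 255, 161)


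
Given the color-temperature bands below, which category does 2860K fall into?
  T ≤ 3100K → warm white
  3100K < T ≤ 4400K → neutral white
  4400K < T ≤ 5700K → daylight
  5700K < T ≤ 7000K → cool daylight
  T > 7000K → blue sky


Temperature: 2860K
2860K ≤ 3100K → warm white
Classification: warm white


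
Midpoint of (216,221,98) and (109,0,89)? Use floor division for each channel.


Midpoint: each channel = ⌊(C₁+C₂)/2⌋
R: ⌊(216+109)/2⌋ = 162
G: ⌊(221+0)/2⌋ = 110
B: ⌊(98+89)/2⌋ = 93
= RGB(162, 110, 93)


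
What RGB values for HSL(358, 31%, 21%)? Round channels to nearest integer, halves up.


H=358°, S=0.31, L=0.21
C = (1-|2L-1|)×S = (1-|-0.58|)×0.31 = 0.1302
H' = H/60 = 358/60 ≈ 5.9667; X = C×(1-|H' mod 2 - 1|) = 0.00434
m = L - C/2 = 0.21 - 0.0651 = 0.1449
Sector ⌊H'⌋ = 5 → (R',G',B') = (0.1302, 0.0, 0.00434)
RGB = ((R'+m)×255, (G'+m)×255, (B'+m)×255) = (70.1505, 36.9495, 38.0562)
Round half up → RGB(70, 37, 38)


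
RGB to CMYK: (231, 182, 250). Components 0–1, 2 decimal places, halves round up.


R'=231/255≈0.9059, G'=182/255≈0.7137, B'=250/255≈0.9804
K = 1 - max(R',G',B') = 1 - 250/255 = 5/255 = 0.01960… → 0.02
(1-R'-K)/(1-K) simplifies to (max-R)/max with max = 250:
C = (250-231)/250 = 19/250 = 0.076 → 0.08
M = (250-182)/250 = 68/250 = 0.272 → 0.27
Y = (250-250)/250 = 0/250 = 0 → 0.00
= CMYK(0.08, 0.27, 0.00, 0.02)


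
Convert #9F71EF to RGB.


9F → 159 (R)
71 → 113 (G)
EF → 239 (B)
= RGB(159, 113, 239)


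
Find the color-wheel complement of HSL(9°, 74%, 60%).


Complement = opposite side of color wheel = hue + 180°
H' = (9 + 180) mod 360 = 189°
S and L unchanged.
= HSL(189°, 74%, 60%)


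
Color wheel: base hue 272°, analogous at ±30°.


Base hue: 272°
Left analog: (272 - 30) mod 360 = 242°
Right analog: (272 + 30) mod 360 = 302°
Analogous hues = 242° and 302°


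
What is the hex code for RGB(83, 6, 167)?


R = 83 → 53 (hex)
G = 6 → 06 (hex)
B = 167 → A7 (hex)
Hex = #5306A7


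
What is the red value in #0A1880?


Color: #0A1880
R = 0A = 10
G = 18 = 24
B = 80 = 128
Red = 10


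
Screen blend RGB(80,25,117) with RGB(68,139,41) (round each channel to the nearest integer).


Screen: C = 255 - (255-A)×(255-B)/255, rounded to nearest integer
R: 255 - (255-80)×(255-68)/255 = 255 - 32725/255 ≈ 255 - 128.333 = 126.667 → 127
G: 255 - (255-25)×(255-139)/255 = 255 - 26680/255 ≈ 255 - 104.627 = 150.373 → 150
B: 255 - (255-117)×(255-41)/255 = 255 - 29532/255 ≈ 255 - 115.812 = 139.188 → 139
= RGB(127, 150, 139)


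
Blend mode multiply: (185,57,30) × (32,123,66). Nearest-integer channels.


Multiply: C = A×B/255, rounded to nearest integer
R: 185×32/255 = 5920/255 ≈ 23.216 → 23
G: 57×123/255 = 7011/255 ≈ 27.494 → 27
B: 30×66/255 = 1980/255 ≈ 7.765 → 8
= RGB(23, 27, 8)


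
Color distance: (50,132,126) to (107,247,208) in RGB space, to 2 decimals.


d = √[(R₁-R₂)² + (G₁-G₂)² + (B₁-B₂)²]
d = √[(50-107)² + (132-247)² + (126-208)²]
d = √[3249 + 13225 + 6724]
d = √23198
d ≈ 152.31


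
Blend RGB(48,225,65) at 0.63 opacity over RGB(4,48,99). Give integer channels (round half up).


C = α×F + (1-α)×B, with 1-α = 0.37
R: 0.63×48 + 0.37×4 = 30.24 + 1.48 = 31.72 → 32
G: 0.63×225 + 0.37×48 = 141.75 + 17.76 = 159.51 → 160
B: 0.63×65 + 0.37×99 = 40.95 + 36.63 = 77.58 → 78
= RGB(32, 160, 78)


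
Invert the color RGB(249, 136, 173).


Invert: (255-R, 255-G, 255-B)
R: 255-249 = 6
G: 255-136 = 119
B: 255-173 = 82
= RGB(6, 119, 82)


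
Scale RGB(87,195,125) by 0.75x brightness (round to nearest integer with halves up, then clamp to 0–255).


Multiply each channel by 0.75, round half up, clamp to [0, 255]
R: 87×0.75 = 65.25 → round → 65
G: 195×0.75 = 146.25 → round → 146
B: 125×0.75 = 93.75 → round → 94
= RGB(65, 146, 94)


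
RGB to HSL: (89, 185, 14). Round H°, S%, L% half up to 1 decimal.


Normalize: R'=89/255≈0.3490, G'=185/255≈0.7255, B'=14/255≈0.0549
Max=185/255, Min=14/255, Δ=Max-Min=171/255
L = (Max+Min)/2 = (185+14)/510 = 199/510 = 0.39019… → L = 39.0%
L ≤ 0.5 → S = Δ/(Max+Min) = 171/(185+14) = 171/199 = 0.85929… → S = 85.9%
(the 1/255 factors cancel in S and H, so raw channel differences can be used)
Max is G' → H = 60 × ((B-R)/Δ + 2) = 60 × ((14-89)/171 + 2)
  -75/171 + 2 = -0.4385… + 2 = 1.5614…
  H = 60 × 1.5614… = 93.684…° → H = 93.7°
= HSL(93.7°, 85.9%, 39.0%)


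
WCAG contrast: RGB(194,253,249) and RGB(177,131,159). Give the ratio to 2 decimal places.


Linearize each sRGB channel c=v/255: c/12.92 if c ≤ 0.04045 else ((c+0.055)/1.055)^2.4
L = 0.2126×R_lin + 0.7152×G_lin + 0.0722×B_lin
Color 1 (194,253,249):
  R=194: 194/255≈0.7608 > 0.04045 → ((0.7608+0.055)/1.055)^2.4 ≈ 0.53948
  G=253: 253/255≈0.9922 > 0.04045 → ((0.9922+0.055)/1.055)^2.4 ≈ 0.98225
  B=249: 249/255≈0.9765 > 0.04045 → ((0.9765+0.055)/1.055)^2.4 ≈ 0.94731
  L1 = 0.2126×0.53948 + 0.7152×0.98225 + 0.0722×0.94731 ≈ 0.88559
Color 2 (177,131,159):
  R=177: 177/255≈0.6941 > 0.04045 → ((0.6941+0.055)/1.055)^2.4 ≈ 0.43966
  G=131: 131/255≈0.5137 > 0.04045 → ((0.5137+0.055)/1.055)^2.4 ≈ 0.22697
  B=159: 159/255≈0.6235 > 0.04045 → ((0.6235+0.055)/1.055)^2.4 ≈ 0.34670
  L2 = 0.2126×0.43966 + 0.7152×0.22697 + 0.0722×0.34670 ≈ 0.28083
Lighter = 0.88559, Darker = 0.28083
Ratio = (L_lighter + 0.05) / (L_darker + 0.05)
Ratio = (0.88559 + 0.05) / (0.28083 + 0.05) = 0.93559 / 0.33083 ≈ 2.8280
Ratio ≈ 2.83:1


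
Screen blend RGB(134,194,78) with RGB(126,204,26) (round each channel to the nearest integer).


Screen: C = 255 - (255-A)×(255-B)/255, rounded to nearest integer
R: 255 - (255-134)×(255-126)/255 = 255 - 15609/255 ≈ 255 - 61.212 = 193.788 → 194
G: 255 - (255-194)×(255-204)/255 = 255 - 3111/255 ≈ 255 - 12.200 = 242.800 → 243
B: 255 - (255-78)×(255-26)/255 = 255 - 40533/255 ≈ 255 - 158.953 = 96.047 → 96
= RGB(194, 243, 96)


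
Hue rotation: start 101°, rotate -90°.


New hue = (H + rotation) mod 360
New hue = (101 -90) mod 360
= 11 mod 360
= 11°


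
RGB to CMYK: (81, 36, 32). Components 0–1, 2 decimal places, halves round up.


R'=81/255≈0.3176, G'=36/255≈0.1412, B'=32/255≈0.1255
K = 1 - max(R',G',B') = 1 - 81/255 = 174/255 = 0.68235… → 0.68
(1-R'-K)/(1-K) simplifies to (max-R)/max with max = 81:
C = (81-81)/81 = 0/81 = 0 → 0.00
M = (81-36)/81 = 45/81 = 0.55555… → 0.56
Y = (81-32)/81 = 49/81 = 0.60493… → 0.60
= CMYK(0.00, 0.56, 0.60, 0.68)


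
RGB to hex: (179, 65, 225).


R = 179 → B3 (hex)
G = 65 → 41 (hex)
B = 225 → E1 (hex)
Hex = #B341E1


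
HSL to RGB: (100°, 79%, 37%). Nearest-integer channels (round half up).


H=100°, S=0.79, L=0.37
C = (1-|2L-1|)×S = (1-|-0.26|)×0.79 = 0.5846
H' = H/60 = 100/60 ≈ 1.6667; X = C×(1-|H' mod 2 - 1|) ≈ 0.1949
m = L - C/2 = 0.37 - 0.2923 = 0.0777
Sector ⌊H'⌋ = 1 → (R',G',B') = (≈0.1949, 0.5846, 0.0)
RGB = ((R'+m)×255, (G'+m)×255, (B'+m)×255) = (69.5045, 168.8865, 19.8135)
Round half up → RGB(70, 169, 20)


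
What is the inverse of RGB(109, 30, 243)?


Invert: (255-R, 255-G, 255-B)
R: 255-109 = 146
G: 255-30 = 225
B: 255-243 = 12
= RGB(146, 225, 12)


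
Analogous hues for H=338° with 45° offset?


Base hue: 338°
Left analog: (338 - 45) mod 360 = 293°
Right analog: (338 + 45) mod 360 = 23°
Analogous hues = 293° and 23°


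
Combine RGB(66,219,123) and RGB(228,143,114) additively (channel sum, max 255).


Additive: each channel = min(255, C₁+C₂)
R: 66+228 = 294 → 255
G: 219+143 = 362 → 255
B: 123+114 = 237 → 237
= RGB(255, 255, 237)


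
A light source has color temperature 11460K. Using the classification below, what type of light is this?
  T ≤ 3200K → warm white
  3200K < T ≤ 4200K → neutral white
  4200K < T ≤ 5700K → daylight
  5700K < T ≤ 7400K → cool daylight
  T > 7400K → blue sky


Temperature: 11460K
11460K > 7400K → blue sky
Classification: blue sky


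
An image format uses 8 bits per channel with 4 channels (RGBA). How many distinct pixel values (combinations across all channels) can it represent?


Total bits = 8 bits/channel × 4 channels = 32 bits
Distinct pixel values = 2^32
= 4,294,967,296 pixel values


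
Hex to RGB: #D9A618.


D9 → 217 (R)
A6 → 166 (G)
18 → 24 (B)
= RGB(217, 166, 24)


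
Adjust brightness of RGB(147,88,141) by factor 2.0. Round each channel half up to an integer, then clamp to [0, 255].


Multiply each channel by 2.0, round half up, clamp to [0, 255]
R: 147×2.0 = 294 → clamp → 255
G: 88×2.0 = 176
B: 141×2.0 = 282 → clamp → 255
= RGB(255, 176, 255)


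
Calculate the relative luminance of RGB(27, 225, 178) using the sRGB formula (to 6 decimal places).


Linearize each channel (sRGB transfer function): c = v/255; c_lin = c/12.92 if c ≤ 0.04045, else ((c+0.055)/1.055)^2.4
  R: 27/255 ≈ 0.105882 > 0.04045 → ((0.105882+0.055)/1.055)^2.4 ≈ 0.010960
  G: 225/255 ≈ 0.882353 > 0.04045 → ((0.882353+0.055)/1.055)^2.4 ≈ 0.752942
  B: 178/255 ≈ 0.698039 > 0.04045 → ((0.698039+0.055)/1.055)^2.4 ≈ 0.445201
R_lin = 0.010960, G_lin = 0.752942, B_lin = 0.445201
L = 0.2126×R + 0.7152×G + 0.0722×B
L = 0.2126×0.010960 + 0.7152×0.752942 + 0.0722×0.445201
L ≈ 0.572978


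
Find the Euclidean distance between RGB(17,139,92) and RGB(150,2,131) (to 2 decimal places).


d = √[(R₁-R₂)² + (G₁-G₂)² + (B₁-B₂)²]
d = √[(17-150)² + (139-2)² + (92-131)²]
d = √[17689 + 18769 + 1521]
d = √37979
d ≈ 194.88


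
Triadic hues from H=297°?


Triadic: equally spaced at 120° intervals
H1 = 297°
H2 = (297 + 120) mod 360 = 57°
H3 = (297 + 240) mod 360 = 177°
Triadic = 297°, 57°, 177°


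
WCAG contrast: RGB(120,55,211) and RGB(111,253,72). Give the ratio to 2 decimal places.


Linearize each sRGB channel c=v/255: c/12.92 if c ≤ 0.04045 else ((c+0.055)/1.055)^2.4
L = 0.2126×R_lin + 0.7152×G_lin + 0.0722×B_lin
Color 1 (120,55,211):
  R=120: 120/255≈0.4706 > 0.04045 → ((0.4706+0.055)/1.055)^2.4 ≈ 0.18782
  G=55: 55/255≈0.2157 > 0.04045 → ((0.2157+0.055)/1.055)^2.4 ≈ 0.03820
  B=211: 211/255≈0.8275 > 0.04045 → ((0.8275+0.055)/1.055)^2.4 ≈ 0.65141
  L1 = 0.2126×0.18782 + 0.7152×0.03820 + 0.0722×0.65141 ≈ 0.11429
Color 2 (111,253,72):
  R=111: 111/255≈0.4353 > 0.04045 → ((0.4353+0.055)/1.055)^2.4 ≈ 0.15896
  G=253: 253/255≈0.9922 > 0.04045 → ((0.9922+0.055)/1.055)^2.4 ≈ 0.98225
  B=72: 72/255≈0.2824 > 0.04045 → ((0.2824+0.055)/1.055)^2.4 ≈ 0.06480
  L2 = 0.2126×0.15896 + 0.7152×0.98225 + 0.0722×0.06480 ≈ 0.74098
Lighter = 0.74098, Darker = 0.11429
Ratio = (L_lighter + 0.05) / (L_darker + 0.05)
Ratio = (0.74098 + 0.05) / (0.11429 + 0.05) = 0.79098 / 0.16429 ≈ 4.8147
Ratio ≈ 4.81:1


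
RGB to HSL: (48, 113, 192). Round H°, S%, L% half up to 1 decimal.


Normalize: R'=48/255≈0.1882, G'=113/255≈0.4431, B'=192/255≈0.7529
Max=192/255, Min=48/255, Δ=Max-Min=144/255
L = (Max+Min)/2 = (192+48)/510 = 240/510 = 0.47058… → L = 47.1%
L ≤ 0.5 → S = Δ/(Max+Min) = 144/(192+48) = 144/240 = 0.6 → S = 60.0%
(the 1/255 factors cancel in S and H, so raw channel differences can be used)
Max is B' → H = 60 × ((R-G)/Δ + 4) = 60 × ((48-113)/144 + 4)
  -65/144 + 4 = -0.4513… + 4 = 3.5486…
  H = 60 × 3.5486… = 212.916…° → H = 212.9°
= HSL(212.9°, 60.0%, 47.1%)


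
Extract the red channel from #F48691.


Color: #F48691
R = F4 = 244
G = 86 = 134
B = 91 = 145
Red = 244


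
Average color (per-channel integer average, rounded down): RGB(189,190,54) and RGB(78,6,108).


Midpoint: each channel = ⌊(C₁+C₂)/2⌋
R: ⌊(189+78)/2⌋ = 133
G: ⌊(190+6)/2⌋ = 98
B: ⌊(54+108)/2⌋ = 81
= RGB(133, 98, 81)


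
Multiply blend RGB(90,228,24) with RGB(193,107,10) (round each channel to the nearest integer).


Multiply: C = A×B/255, rounded to nearest integer
R: 90×193/255 = 17370/255 ≈ 68.118 → 68
G: 228×107/255 = 24396/255 ≈ 95.671 → 96
B: 24×10/255 = 240/255 ≈ 0.941 → 1
= RGB(68, 96, 1)


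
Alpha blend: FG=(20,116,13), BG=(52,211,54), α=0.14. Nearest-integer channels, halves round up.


C = α×F + (1-α)×B, with 1-α = 0.86
R: 0.14×20 + 0.86×52 = 2.80 + 44.72 = 47.52 → 48
G: 0.14×116 + 0.86×211 = 16.24 + 181.46 = 197.70 → 198
B: 0.14×13 + 0.86×54 = 1.82 + 46.44 = 48.26 → 48
= RGB(48, 198, 48)


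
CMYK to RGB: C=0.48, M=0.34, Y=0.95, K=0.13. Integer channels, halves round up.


R = 255 × (1-C) × (1-K) = 255 × 0.52 × 0.87 = 115.362 → 115
G = 255 × (1-M) × (1-K) = 255 × 0.66 × 0.87 = 146.421 → 146
B = 255 × (1-Y) × (1-K) = 255 × 0.05 × 0.87 = 11.0925 → 11
= RGB(115, 146, 11)


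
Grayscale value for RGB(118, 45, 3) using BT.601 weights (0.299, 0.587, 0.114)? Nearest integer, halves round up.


Gray = 0.299×R + 0.587×G + 0.114×B
Gray = 0.299×118 + 0.587×45 + 0.114×3
Gray = 35.282 + 26.415 + 0.342
Gray = 62.039 → round half up → 62
Gray = 62


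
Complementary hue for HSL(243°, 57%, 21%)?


Complement = opposite side of color wheel = hue + 180°
H' = (243 + 180) mod 360 = 63°
S and L unchanged.
= HSL(63°, 57%, 21%)


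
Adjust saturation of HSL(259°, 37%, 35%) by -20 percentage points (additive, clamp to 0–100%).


Original S = 37%
Adjustment = -20 percentage points
New S = 37 + (-20) = 17
Clamp to [0, 100] → 17
= HSL(259°, 17%, 35%)


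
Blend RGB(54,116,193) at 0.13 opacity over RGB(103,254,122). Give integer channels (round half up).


C = α×F + (1-α)×B, with 1-α = 0.87
R: 0.13×54 + 0.87×103 = 7.02 + 89.61 = 96.63 → 97
G: 0.13×116 + 0.87×254 = 15.08 + 220.98 = 236.06 → 236
B: 0.13×193 + 0.87×122 = 25.09 + 106.14 = 131.23 → 131
= RGB(97, 236, 131)


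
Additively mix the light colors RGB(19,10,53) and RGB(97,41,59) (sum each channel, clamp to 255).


Additive: each channel = min(255, C₁+C₂)
R: 19+97 = 116 → 116
G: 10+41 = 51 → 51
B: 53+59 = 112 → 112
= RGB(116, 51, 112)


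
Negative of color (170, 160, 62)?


Invert: (255-R, 255-G, 255-B)
R: 255-170 = 85
G: 255-160 = 95
B: 255-62 = 193
= RGB(85, 95, 193)


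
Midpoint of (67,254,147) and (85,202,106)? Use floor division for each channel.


Midpoint: each channel = ⌊(C₁+C₂)/2⌋
R: ⌊(67+85)/2⌋ = 76
G: ⌊(254+202)/2⌋ = 228
B: ⌊(147+106)/2⌋ = 126
= RGB(76, 228, 126)


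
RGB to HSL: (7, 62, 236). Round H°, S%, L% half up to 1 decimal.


Normalize: R'=7/255≈0.0275, G'=62/255≈0.2431, B'=236/255≈0.9255
Max=236/255, Min=7/255, Δ=Max-Min=229/255
L = (Max+Min)/2 = (236+7)/510 = 243/510 = 0.47647… → L = 47.6%
L ≤ 0.5 → S = Δ/(Max+Min) = 229/(236+7) = 229/243 = 0.94238… → S = 94.2%
(the 1/255 factors cancel in S and H, so raw channel differences can be used)
Max is B' → H = 60 × ((R-G)/Δ + 4) = 60 × ((7-62)/229 + 4)
  -55/229 + 4 = -0.2401… + 4 = 3.7598…
  H = 60 × 3.7598… = 225.589…° → H = 225.6°
= HSL(225.6°, 94.2%, 47.6%)


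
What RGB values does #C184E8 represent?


C1 → 193 (R)
84 → 132 (G)
E8 → 232 (B)
= RGB(193, 132, 232)


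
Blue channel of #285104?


Color: #285104
R = 28 = 40
G = 51 = 81
B = 04 = 4
Blue = 4


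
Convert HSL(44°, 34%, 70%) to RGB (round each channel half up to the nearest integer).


H=44°, S=0.34, L=0.70
C = (1-|2L-1|)×S = (1-|0.40|)×0.34 = 0.204
H' = H/60 = 44/60 ≈ 0.7333; X = C×(1-|H' mod 2 - 1|) = 0.1496
m = L - C/2 = 0.70 - 0.102 = 0.598
Sector ⌊H'⌋ = 0 → (R',G',B') = (0.204, 0.1496, 0.0)
RGB = ((R'+m)×255, (G'+m)×255, (B'+m)×255) = (204.51, 190.638, 152.49)
Round half up → RGB(205, 191, 152)


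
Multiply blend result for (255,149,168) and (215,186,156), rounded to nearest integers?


Multiply: C = A×B/255, rounded to nearest integer
R: 255×215/255 = 54825/255 ≈ 215.000 → 215
G: 149×186/255 = 27714/255 ≈ 108.682 → 109
B: 168×156/255 = 26208/255 ≈ 102.776 → 103
= RGB(215, 109, 103)


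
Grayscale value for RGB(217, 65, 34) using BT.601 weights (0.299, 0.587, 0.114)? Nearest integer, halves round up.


Gray = 0.299×R + 0.587×G + 0.114×B
Gray = 0.299×217 + 0.587×65 + 0.114×34
Gray = 64.883 + 38.155 + 3.876
Gray = 106.914 → round half up → 107
Gray = 107


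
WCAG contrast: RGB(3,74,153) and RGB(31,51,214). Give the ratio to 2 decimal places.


Linearize each sRGB channel c=v/255: c/12.92 if c ≤ 0.04045 else ((c+0.055)/1.055)^2.4
L = 0.2126×R_lin + 0.7152×G_lin + 0.0722×B_lin
Color 1 (3,74,153):
  R=3: 3/255≈0.0118 ≤ 0.04045 → 0.0118/12.92 ≈ 0.00091
  G=74: 74/255≈0.2902 > 0.04045 → ((0.2902+0.055)/1.055)^2.4 ≈ 0.06848
  B=153: 153/255≈0.6000 > 0.04045 → ((0.6000+0.055)/1.055)^2.4 ≈ 0.31855
  L1 = 0.2126×0.00091 + 0.7152×0.06848 + 0.0722×0.31855 ≈ 0.07217
Color 2 (31,51,214):
  R=31: 31/255≈0.1216 > 0.04045 → ((0.1216+0.055)/1.055)^2.4 ≈ 0.01370
  G=51: 51/255≈0.2000 > 0.04045 → ((0.2000+0.055)/1.055)^2.4 ≈ 0.03310
  B=214: 214/255≈0.8392 > 0.04045 → ((0.8392+0.055)/1.055)^2.4 ≈ 0.67244
  L2 = 0.2126×0.01370 + 0.7152×0.03310 + 0.0722×0.67244 ≈ 0.07514
Lighter = 0.07514, Darker = 0.07217
Ratio = (L_lighter + 0.05) / (L_darker + 0.05)
Ratio = (0.07514 + 0.05) / (0.07217 + 0.05) = 0.12514 / 0.12217 ≈ 1.0243
Ratio ≈ 1.02:1


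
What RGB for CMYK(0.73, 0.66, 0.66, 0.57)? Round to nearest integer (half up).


R = 255 × (1-C) × (1-K) = 255 × 0.27 × 0.43 = 29.6055 → 30
G = 255 × (1-M) × (1-K) = 255 × 0.34 × 0.43 = 37.281 → 37
B = 255 × (1-Y) × (1-K) = 255 × 0.34 × 0.43 = 37.281 → 37
= RGB(30, 37, 37)


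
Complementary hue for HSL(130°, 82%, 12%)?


Complement = opposite side of color wheel = hue + 180°
H' = (130 + 180) mod 360 = 310°
S and L unchanged.
= HSL(310°, 82%, 12%)


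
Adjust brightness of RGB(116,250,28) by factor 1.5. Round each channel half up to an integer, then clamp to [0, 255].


Multiply each channel by 1.5, round half up, clamp to [0, 255]
R: 116×1.5 = 174
G: 250×1.5 = 375 → clamp → 255
B: 28×1.5 = 42
= RGB(174, 255, 42)


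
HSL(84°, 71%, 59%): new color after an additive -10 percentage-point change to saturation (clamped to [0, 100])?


Original S = 71%
Adjustment = -10 percentage points
New S = 71 + (-10) = 61
Clamp to [0, 100] → 61
= HSL(84°, 61%, 59%)


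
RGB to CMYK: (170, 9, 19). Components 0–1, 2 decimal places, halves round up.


R'=170/255≈0.6667, G'=9/255≈0.0353, B'=19/255≈0.0745
K = 1 - max(R',G',B') = 1 - 170/255 = 85/255 = 0.33333… → 0.33
(1-R'-K)/(1-K) simplifies to (max-R)/max with max = 170:
C = (170-170)/170 = 0/170 = 0 → 0.00
M = (170-9)/170 = 161/170 = 0.94705… → 0.95
Y = (170-19)/170 = 151/170 = 0.88823… → 0.89
= CMYK(0.00, 0.95, 0.89, 0.33)


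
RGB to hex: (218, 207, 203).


R = 218 → DA (hex)
G = 207 → CF (hex)
B = 203 → CB (hex)
Hex = #DACFCB


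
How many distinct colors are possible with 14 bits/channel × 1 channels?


Total bits = 14 bits/channel × 1 channels = 14 bits
Distinct colors = 2^14
= 16,384 colors


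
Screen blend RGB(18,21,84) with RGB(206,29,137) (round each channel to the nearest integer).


Screen: C = 255 - (255-A)×(255-B)/255, rounded to nearest integer
R: 255 - (255-18)×(255-206)/255 = 255 - 11613/255 ≈ 255 - 45.541 = 209.459 → 209
G: 255 - (255-21)×(255-29)/255 = 255 - 52884/255 ≈ 255 - 207.388 = 47.612 → 48
B: 255 - (255-84)×(255-137)/255 = 255 - 20178/255 ≈ 255 - 79.129 = 175.871 → 176
= RGB(209, 48, 176)


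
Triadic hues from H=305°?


Triadic: equally spaced at 120° intervals
H1 = 305°
H2 = (305 + 120) mod 360 = 65°
H3 = (305 + 240) mod 360 = 185°
Triadic = 305°, 65°, 185°


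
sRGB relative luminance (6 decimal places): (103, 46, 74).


Linearize each channel (sRGB transfer function): c = v/255; c_lin = c/12.92 if c ≤ 0.04045, else ((c+0.055)/1.055)^2.4
  R: 103/255 ≈ 0.403922 > 0.04045 → ((0.403922+0.055)/1.055)^2.4 ≈ 0.135633
  G: 46/255 ≈ 0.180392 > 0.04045 → ((0.180392+0.055)/1.055)^2.4 ≈ 0.027321
  B: 74/255 ≈ 0.290196 > 0.04045 → ((0.290196+0.055)/1.055)^2.4 ≈ 0.068478
R_lin = 0.135633, G_lin = 0.027321, B_lin = 0.068478
L = 0.2126×R + 0.7152×G + 0.0722×B
L = 0.2126×0.135633 + 0.7152×0.027321 + 0.0722×0.068478
L ≈ 0.053320


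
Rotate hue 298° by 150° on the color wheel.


New hue = (H + rotation) mod 360
New hue = (298 + 150) mod 360
= 448 mod 360
= 88°


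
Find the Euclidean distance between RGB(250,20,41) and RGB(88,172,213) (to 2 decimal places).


d = √[(R₁-R₂)² + (G₁-G₂)² + (B₁-B₂)²]
d = √[(250-88)² + (20-172)² + (41-213)²]
d = √[26244 + 23104 + 29584]
d = √78932
d ≈ 280.95


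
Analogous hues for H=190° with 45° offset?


Base hue: 190°
Left analog: (190 - 45) mod 360 = 145°
Right analog: (190 + 45) mod 360 = 235°
Analogous hues = 145° and 235°


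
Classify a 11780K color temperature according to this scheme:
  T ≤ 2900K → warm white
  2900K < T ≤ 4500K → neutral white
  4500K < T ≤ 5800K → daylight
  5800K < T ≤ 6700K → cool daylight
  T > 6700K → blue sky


Temperature: 11780K
11780K > 6700K → blue sky
Classification: blue sky


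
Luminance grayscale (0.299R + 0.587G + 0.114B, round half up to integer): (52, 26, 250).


Gray = 0.299×R + 0.587×G + 0.114×B
Gray = 0.299×52 + 0.587×26 + 0.114×250
Gray = 15.548 + 15.262 + 28.500
Gray = 59.310 → round half up → 59
Gray = 59


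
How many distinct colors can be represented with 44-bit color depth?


Colors = 2^bits = 2^44
= 17,592,186,044,416 colors


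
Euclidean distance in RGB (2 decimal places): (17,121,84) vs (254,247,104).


d = √[(R₁-R₂)² + (G₁-G₂)² + (B₁-B₂)²]
d = √[(17-254)² + (121-247)² + (84-104)²]
d = √[56169 + 15876 + 400]
d = √72445
d ≈ 269.16


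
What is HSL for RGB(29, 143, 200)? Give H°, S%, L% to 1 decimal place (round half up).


Normalize: R'=29/255≈0.1137, G'=143/255≈0.5608, B'=200/255≈0.7843
Max=200/255, Min=29/255, Δ=Max-Min=171/255
L = (Max+Min)/2 = (200+29)/510 = 229/510 = 0.44901… → L = 44.9%
L ≤ 0.5 → S = Δ/(Max+Min) = 171/(200+29) = 171/229 = 0.74672… → S = 74.7%
(the 1/255 factors cancel in S and H, so raw channel differences can be used)
Max is B' → H = 60 × ((R-G)/Δ + 4) = 60 × ((29-143)/171 + 4)
  -114/171 + 4 = -0.6666… + 4 = 3.3333…
  H = 60 × 3.3333… = 200° → H = 200.0°
= HSL(200.0°, 74.7%, 44.9%)
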